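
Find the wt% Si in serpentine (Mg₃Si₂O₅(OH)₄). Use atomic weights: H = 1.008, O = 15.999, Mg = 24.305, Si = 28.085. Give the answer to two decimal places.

20.27 wt%

Molar mass of Mg₃Si₂O₅(OH)₄: 3·24.305 + 2·28.085 + 9·15.999 + 4·1.008 = 277.108 g/mol.
Mass of Si per formula unit: 2 × 28.085 = 56.170 g.
Weight fraction Si = 56.170 / 277.108 = 0.2027.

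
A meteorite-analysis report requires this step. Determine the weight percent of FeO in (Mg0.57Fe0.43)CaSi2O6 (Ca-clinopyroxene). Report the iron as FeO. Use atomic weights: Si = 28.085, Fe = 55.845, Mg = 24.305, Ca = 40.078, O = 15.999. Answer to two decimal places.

Formula mass = 230.109 g/mol.
0.43 Fe → 0.4300 mol FeO per formula unit; M(FeO) = 71.844, so FeO mass = 30.893 g.
30.893/230.109 × 100 = 13.43 wt%.

13.43 wt%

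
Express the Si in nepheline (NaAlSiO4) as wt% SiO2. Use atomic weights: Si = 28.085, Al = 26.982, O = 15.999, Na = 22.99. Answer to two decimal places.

M(NaAlSiO4) = 142.053 g/mol; M(SiO2) = 60.083 g/mol.
Moles SiO2 per formula unit = 1 Si ÷ 1 = 1.0000.
SiO2 fraction = (1.0000 × 60.083) / 142.053 = 60.083/142.053 = 0.4230.

42.30 wt%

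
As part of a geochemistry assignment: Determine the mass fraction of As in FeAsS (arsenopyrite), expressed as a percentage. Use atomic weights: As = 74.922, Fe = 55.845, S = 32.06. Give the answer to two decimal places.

46.01 mass %

Formula mass = 1×55.845 + 1×74.922 + 1×32.06 = 162.827 g/mol, of which 74.922 g is As.
So As makes up 74.922/162.827 = 0.4601 of the mass, i.e. 46.01%.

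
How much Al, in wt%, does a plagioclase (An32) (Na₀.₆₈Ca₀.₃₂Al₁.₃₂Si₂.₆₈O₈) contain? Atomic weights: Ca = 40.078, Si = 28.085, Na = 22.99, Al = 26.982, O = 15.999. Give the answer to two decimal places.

13.32 wt%

M(Na₀.₆₈Ca₀.₃₂Al₁.₃₂Si₂.₆₈O₈) = 267.334 g/mol.
Al contributes 1.32 × 26.982 = 35.616 g per mole.
35.616/267.334 = 0.1332 → 13.32%.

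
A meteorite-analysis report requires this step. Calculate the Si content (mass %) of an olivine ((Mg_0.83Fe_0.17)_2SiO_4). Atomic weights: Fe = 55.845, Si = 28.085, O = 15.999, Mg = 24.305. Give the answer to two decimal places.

18.55 mass %

Formula mass = 1.66*24.305 + 0.34*55.845 + 1*28.085 + 4*15.999 = 151.415 g/mol, of which 28.085 g is Si.
So Si makes up 28.085/151.415 = 0.1855 of the mass, i.e. 18.55%.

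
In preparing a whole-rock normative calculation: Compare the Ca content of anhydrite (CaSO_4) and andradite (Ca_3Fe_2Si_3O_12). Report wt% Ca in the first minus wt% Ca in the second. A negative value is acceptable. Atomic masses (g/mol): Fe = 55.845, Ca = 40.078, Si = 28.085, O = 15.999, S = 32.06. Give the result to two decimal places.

5.78 percentage points

First mineral: 40.078 g Ca in 136.134 g formula = 29.44 wt% Ca.
Second mineral: 120.234 g Ca in 508.167 g formula = 23.66 wt% Ca.
29.44% − 23.66% gives a difference of 5.78 percentage points.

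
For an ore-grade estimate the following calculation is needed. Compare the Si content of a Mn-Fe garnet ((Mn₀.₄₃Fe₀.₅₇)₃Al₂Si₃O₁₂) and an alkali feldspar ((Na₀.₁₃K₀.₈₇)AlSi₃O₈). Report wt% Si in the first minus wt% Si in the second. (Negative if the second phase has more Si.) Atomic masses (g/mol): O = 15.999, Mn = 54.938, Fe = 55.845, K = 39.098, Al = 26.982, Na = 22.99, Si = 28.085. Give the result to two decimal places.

-13.53 percentage points

Si in (Mn₀.₄₃Fe₀.₅₇)₃Al₂Si₃O₁₂: molar mass 496.572 g/mol; 3×28.085 = 84.255 g → 16.97 wt%.
Si in (Na₀.₁₃K₀.₈₇)AlSi₃O₈: molar mass 276.233 g/mol; 3×28.085 = 84.255 g → 30.50 wt%.
Difference = 16.97 − 30.50 = -13.53 percentage points.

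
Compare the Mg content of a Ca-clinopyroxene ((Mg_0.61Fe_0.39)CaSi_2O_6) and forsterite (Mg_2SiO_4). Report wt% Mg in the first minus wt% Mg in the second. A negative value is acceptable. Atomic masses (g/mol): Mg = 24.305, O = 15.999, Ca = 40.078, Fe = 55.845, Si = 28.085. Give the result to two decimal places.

-28.07 percentage points

Mg in (Mg_0.61Fe_0.39)CaSi_2O_6: molar mass 228.848 g/mol; 0.61×24.305 = 14.826 g → 6.48 wt%.
Mg in Mg_2SiO_4: molar mass 140.691 g/mol; 2×24.305 = 48.610 g → 34.55 wt%.
Difference = 6.48 − 34.55 = -28.07 percentage points.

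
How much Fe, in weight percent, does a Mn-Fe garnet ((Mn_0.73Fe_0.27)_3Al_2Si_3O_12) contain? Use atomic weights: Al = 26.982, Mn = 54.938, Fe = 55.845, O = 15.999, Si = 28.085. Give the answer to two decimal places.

Formula mass = 2.19×54.938 + 0.81×55.845 + 2×26.982 + 3×28.085 + 12×15.999 = 495.756 g/mol, of which 45.234 g is Fe.
So Fe makes up 45.234/495.756 = 0.0912 of the mass, i.e. 9.12%.

9.12 weight percent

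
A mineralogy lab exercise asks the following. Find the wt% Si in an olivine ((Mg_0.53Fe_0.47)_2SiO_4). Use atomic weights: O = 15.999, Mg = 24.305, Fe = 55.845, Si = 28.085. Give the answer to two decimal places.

Formula mass = 1.06*24.305 + 0.94*55.845 + 1*28.085 + 4*15.999 = 170.339 g/mol, of which 28.085 g is Si.
So Si makes up 28.085/170.339 = 0.1649 of the mass, i.e. 16.49%.

16.49 weight percent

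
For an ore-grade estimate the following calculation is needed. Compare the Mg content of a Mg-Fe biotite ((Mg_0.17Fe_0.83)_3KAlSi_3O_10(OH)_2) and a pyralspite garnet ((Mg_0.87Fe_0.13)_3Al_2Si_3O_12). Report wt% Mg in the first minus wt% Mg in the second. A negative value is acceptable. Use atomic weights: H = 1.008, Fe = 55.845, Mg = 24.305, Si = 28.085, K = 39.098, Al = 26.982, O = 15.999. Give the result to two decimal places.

M((Mg_0.17Fe_0.83)_3KAlSi_3O_10(OH)_2) = 495.789 g/mol, so wt% Mg = 12.396/495.789 × 100 = 2.50%.
M((Mg_0.87Fe_0.13)_3Al_2Si_3O_12) = 415.423 g/mol, so wt% Mg = 63.436/415.423 × 100 = 15.27%.
2.50 − 15.27 = -12.77 pp.

-12.77 percentage points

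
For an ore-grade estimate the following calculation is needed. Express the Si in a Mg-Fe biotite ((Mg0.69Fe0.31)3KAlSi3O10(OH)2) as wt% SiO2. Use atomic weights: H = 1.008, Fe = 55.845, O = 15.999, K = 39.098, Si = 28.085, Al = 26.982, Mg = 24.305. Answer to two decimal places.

40.36 wt%

M((Mg0.69Fe0.31)3KAlSi3O10(OH)2) = 446.586 g/mol; M(SiO2) = 60.083 g/mol.
Moles SiO2 per formula unit = 3 Si ÷ 1 = 3.0000.
SiO2 fraction = (3.0000 × 60.083) / 446.586 = 180.249/446.586 = 0.4036.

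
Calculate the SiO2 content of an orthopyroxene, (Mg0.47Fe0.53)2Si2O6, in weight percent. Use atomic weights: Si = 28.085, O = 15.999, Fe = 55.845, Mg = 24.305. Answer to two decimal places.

M((Mg0.47Fe0.53)2Si2O6) = 234.206 g/mol; M(SiO2) = 60.083 g/mol.
Moles SiO2 per formula unit = 2 Si ÷ 1 = 2.0000.
SiO2 fraction = (2.0000 × 60.083) / 234.206 = 120.166/234.206 = 0.5131.

51.31 wt%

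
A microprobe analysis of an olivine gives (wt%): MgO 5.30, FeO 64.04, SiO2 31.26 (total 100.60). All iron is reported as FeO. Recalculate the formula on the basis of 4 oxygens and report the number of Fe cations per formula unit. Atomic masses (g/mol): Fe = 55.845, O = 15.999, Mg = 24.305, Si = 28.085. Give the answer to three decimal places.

5.30 wt% MgO ÷ 40.304 g/mol = 0.13150 mol, giving 0.13150 Mg and 0.13150 O.
64.04 wt% FeO ÷ 71.844 g/mol = 0.89138 mol, giving 0.89138 Fe and 0.89138 O.
31.26 wt% SiO2 ÷ 60.083 g/mol = 0.52028 mol, giving 0.52028 Si and 1.04056 O.
Oxygen sums to 2.06344; scaling by 4/2.06344 = 1.93851 puts the formula on 4 O.
Fe: 0.89138 × 1.93851 = 1.728 atoms per formula unit.

1.728 Fe apfu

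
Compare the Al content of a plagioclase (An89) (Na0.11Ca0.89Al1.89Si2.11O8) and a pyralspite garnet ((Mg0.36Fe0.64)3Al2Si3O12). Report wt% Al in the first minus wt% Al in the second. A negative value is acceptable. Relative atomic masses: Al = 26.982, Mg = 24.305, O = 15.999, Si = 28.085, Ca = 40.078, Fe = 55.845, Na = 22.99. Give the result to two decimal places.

Al in Na0.11Ca0.89Al1.89Si2.11O8: molar mass 276.446 g/mol; 1.89×26.982 = 50.996 g → 18.45 wt%.
Al in (Mg0.36Fe0.64)3Al2Si3O12: molar mass 463.679 g/mol; 2×26.982 = 53.964 g → 11.64 wt%.
Difference = 18.45 − 11.64 = 6.81 percentage points.

6.81 percentage points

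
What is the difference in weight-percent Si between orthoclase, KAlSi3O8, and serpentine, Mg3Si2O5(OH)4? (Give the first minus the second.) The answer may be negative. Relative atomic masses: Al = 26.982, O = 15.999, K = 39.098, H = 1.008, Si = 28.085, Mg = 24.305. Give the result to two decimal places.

First mineral: 84.255 g Si in 278.327 g formula = 30.27 wt% Si.
Second mineral: 56.170 g Si in 277.108 g formula = 20.27 wt% Si.
30.27% − 20.27% gives a difference of 10.00 percentage points.

10.00 percentage points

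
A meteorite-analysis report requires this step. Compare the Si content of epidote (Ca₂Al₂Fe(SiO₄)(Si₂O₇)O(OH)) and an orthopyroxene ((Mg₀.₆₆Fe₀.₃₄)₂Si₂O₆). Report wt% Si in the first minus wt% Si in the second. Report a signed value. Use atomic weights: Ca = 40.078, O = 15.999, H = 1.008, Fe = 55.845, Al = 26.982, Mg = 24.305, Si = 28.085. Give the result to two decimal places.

-7.84 percentage points

M(Ca₂Al₂Fe(SiO₄)(Si₂O₇)O(OH)) = 483.215 g/mol, so wt% Si = 84.255/483.215 × 100 = 17.44%.
M((Mg₀.₆₆Fe₀.₃₄)₂Si₂O₆) = 222.221 g/mol, so wt% Si = 56.170/222.221 × 100 = 25.28%.
17.44 − 25.28 = -7.84 pp.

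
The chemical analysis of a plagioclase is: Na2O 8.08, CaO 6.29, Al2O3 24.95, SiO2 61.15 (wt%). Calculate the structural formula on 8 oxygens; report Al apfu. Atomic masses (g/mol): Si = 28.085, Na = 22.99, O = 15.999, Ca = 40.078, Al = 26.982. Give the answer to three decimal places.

Na2O: 8.08/61.979 = 0.13037 mol → 0.26074 mol Na, 0.13037 mol O.
CaO: 6.29/56.077 = 0.11217 mol → 0.11217 mol Ca, 0.11217 mol O.
Al2O3: 24.95/101.961 = 0.24470 mol → 0.48940 mol Al, 0.73410 mol O.
SiO2: 61.15/60.083 = 1.01776 mol → 1.01776 mol Si, 2.03552 mol O.
Total oxygen = 3.01216 mol. Normalization factor = 8/3.01216 = 2.65590.
Al per 8 O = 0.48940 × 2.65590 = 1.300.

1.300 Al apfu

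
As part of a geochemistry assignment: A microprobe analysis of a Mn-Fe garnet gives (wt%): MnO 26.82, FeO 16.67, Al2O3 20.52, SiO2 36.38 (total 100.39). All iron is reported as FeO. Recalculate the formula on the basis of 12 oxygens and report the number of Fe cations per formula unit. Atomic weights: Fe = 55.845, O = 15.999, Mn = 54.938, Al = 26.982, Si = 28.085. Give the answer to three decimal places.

1.148 Fe apfu

MnO: 26.82/70.937 = 0.37808 mol → 0.37808 mol Mn, 0.37808 mol O.
FeO: 16.67/71.844 = 0.23203 mol → 0.23203 mol Fe, 0.23203 mol O.
Al2O3: 20.52/101.961 = 0.20125 mol → 0.40250 mol Al, 0.60375 mol O.
SiO2: 36.38/60.083 = 0.60550 mol → 0.60550 mol Si, 1.21100 mol O.
Total oxygen = 2.42486 mol. Normalization factor = 12/2.42486 = 4.94874.
Fe per 12 O = 0.23203 × 4.94874 = 1.148.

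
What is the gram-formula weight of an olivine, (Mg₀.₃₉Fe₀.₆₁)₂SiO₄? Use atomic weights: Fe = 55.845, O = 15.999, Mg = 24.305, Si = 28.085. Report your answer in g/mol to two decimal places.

179.17 g/mol

The formula mass is the sum 0.78×24.305 + 1.22×55.845 + 1×28.085 + 4×15.999.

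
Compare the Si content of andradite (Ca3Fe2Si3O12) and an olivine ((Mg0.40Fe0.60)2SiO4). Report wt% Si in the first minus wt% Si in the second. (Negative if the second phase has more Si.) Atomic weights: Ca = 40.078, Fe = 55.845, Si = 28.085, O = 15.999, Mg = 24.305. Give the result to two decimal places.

0.85 percentage points

Si in Ca3Fe2Si3O12: molar mass 508.167 g/mol; 3×28.085 = 84.255 g → 16.58 wt%.
Si in (Mg0.40Fe0.60)2SiO4: molar mass 178.539 g/mol; 1×28.085 = 28.085 g → 15.73 wt%.
Difference = 16.58 − 15.73 = 0.85 percentage points.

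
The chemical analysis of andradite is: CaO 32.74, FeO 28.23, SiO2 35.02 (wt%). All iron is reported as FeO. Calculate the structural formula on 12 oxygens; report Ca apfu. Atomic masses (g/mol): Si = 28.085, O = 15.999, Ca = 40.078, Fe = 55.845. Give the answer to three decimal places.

CaO: 32.74/56.077 = 0.58384 mol → 0.58384 mol Ca, 0.58384 mol O.
FeO: 28.23/71.844 = 0.39293 mol → 0.39293 mol Fe, 0.39293 mol O.
SiO2: 35.02/60.083 = 0.58286 mol → 0.58286 mol Si, 1.16572 mol O.
Total oxygen = 2.14249 mol. Normalization factor = 12/2.14249 = 5.60096.
Ca per 12 O = 0.58384 × 5.60096 = 3.270.

3.270 Ca apfu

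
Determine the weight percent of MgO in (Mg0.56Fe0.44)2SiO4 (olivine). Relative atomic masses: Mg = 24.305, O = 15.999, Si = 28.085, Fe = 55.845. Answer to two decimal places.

26.80 wt%

Formula mass = 168.446 g/mol.
1.12 Mg → 1.1200 mol MgO per formula unit; M(MgO) = 40.304, so MgO mass = 45.140 g.
45.140/168.446 × 100 = 26.80 wt%.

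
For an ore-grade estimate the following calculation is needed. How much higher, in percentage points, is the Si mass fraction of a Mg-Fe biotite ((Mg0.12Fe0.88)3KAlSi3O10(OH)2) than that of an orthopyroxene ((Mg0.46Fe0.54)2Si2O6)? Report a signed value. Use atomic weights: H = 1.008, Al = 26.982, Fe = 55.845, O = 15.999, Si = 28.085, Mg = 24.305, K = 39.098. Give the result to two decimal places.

M((Mg0.12Fe0.88)3KAlSi3O10(OH)2) = 500.520 g/mol, so wt% Si = 84.255/500.520 × 100 = 16.83%.
M((Mg0.46Fe0.54)2Si2O6) = 234.837 g/mol, so wt% Si = 56.170/234.837 × 100 = 23.92%.
16.83 − 23.92 = -7.09 pp.

-7.09 percentage points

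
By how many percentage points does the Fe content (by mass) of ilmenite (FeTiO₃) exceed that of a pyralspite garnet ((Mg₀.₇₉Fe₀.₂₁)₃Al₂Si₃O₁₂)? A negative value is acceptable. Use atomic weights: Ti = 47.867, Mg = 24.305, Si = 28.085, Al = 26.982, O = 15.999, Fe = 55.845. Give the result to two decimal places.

28.49 percentage points

Fe in FeTiO₃: molar mass 151.709 g/mol; 1×55.845 = 55.845 g → 36.81 wt%.
Fe in (Mg₀.₇₉Fe₀.₂₁)₃Al₂Si₃O₁₂: molar mass 422.992 g/mol; 0.63×55.845 = 35.182 g → 8.32 wt%.
Difference = 36.81 − 8.32 = 28.49 percentage points.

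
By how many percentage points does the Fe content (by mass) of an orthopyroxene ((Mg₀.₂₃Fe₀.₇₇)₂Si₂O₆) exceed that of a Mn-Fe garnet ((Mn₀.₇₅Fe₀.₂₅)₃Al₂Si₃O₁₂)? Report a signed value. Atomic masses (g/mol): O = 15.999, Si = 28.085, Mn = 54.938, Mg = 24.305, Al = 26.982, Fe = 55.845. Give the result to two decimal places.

M((Mg₀.₂₃Fe₀.₇₇)₂Si₂O₆) = 249.346 g/mol, so wt% Fe = 86.001/249.346 × 100 = 34.49%.
M((Mn₀.₇₅Fe₀.₂₅)₃Al₂Si₃O₁₂) = 495.701 g/mol, so wt% Fe = 41.884/495.701 × 100 = 8.45%.
34.49 − 8.45 = 26.04 pp.

26.04 percentage points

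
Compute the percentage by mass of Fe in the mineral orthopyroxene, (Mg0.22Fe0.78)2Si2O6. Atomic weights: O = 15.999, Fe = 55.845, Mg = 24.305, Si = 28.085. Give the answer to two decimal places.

M((Mg0.22Fe0.78)2Si2O6) = 249.976 g/mol.
Fe contributes 1.56 × 55.845 = 87.118 g per mole.
87.118/249.976 = 0.3485 → 34.85%.

34.85 mass %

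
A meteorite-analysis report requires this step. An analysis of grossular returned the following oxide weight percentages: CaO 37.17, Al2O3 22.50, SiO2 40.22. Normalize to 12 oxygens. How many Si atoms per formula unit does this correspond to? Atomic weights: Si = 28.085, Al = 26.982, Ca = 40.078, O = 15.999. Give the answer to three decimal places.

CaO (M=56.077): mol = 0.66284; Ca = 0.66284, O = 0.66284.
Al2O3 (M=101.961): mol = 0.22067; Al = 0.44134, O = 0.66201.
SiO2 (M=60.083): mol = 0.66941; Si = 0.66941, O = 1.33882.
ΣO = 2.66367; factor = 12/ΣO = 4.50506.
Si apfu = 0.66941 × 4.50506 = 3.016.

3.016 Si apfu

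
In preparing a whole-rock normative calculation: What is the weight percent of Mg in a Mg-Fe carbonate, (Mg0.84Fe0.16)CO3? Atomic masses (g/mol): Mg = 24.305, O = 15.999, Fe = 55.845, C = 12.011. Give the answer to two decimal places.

22.85 wt%

Molar mass of (Mg0.84Fe0.16)CO3: 0.84*24.305 + 0.16*55.845 + 1*12.011 + 3*15.999 = 89.359 g/mol.
Mass of Mg per formula unit: 0.84 × 24.305 = 20.416 g.
Weight fraction Mg = 20.416 / 89.359 = 0.2285.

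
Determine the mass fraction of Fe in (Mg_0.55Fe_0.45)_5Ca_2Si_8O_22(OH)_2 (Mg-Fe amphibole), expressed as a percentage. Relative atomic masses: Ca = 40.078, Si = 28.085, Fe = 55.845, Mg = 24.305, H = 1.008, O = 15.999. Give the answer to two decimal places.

14.22 mass %

Molar mass of (Mg_0.55Fe_0.45)_5Ca_2Si_8O_22(OH)_2: 2.75·24.305 + 2.25·55.845 + 2·40.078 + 8·28.085 + 24·15.999 + 2·1.008 = 883.318 g/mol.
Mass of Fe per formula unit: 2.25 × 55.845 = 125.651 g.
Weight fraction Fe = 125.651 / 883.318 = 0.1422.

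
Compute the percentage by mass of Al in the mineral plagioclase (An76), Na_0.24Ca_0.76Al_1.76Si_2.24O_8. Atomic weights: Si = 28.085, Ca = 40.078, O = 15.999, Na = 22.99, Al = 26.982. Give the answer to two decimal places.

17.31 wt%

Formula mass = 0.24·22.99 + 0.76·40.078 + 1.76·26.982 + 2.24·28.085 + 8·15.999 = 274.368 g/mol, of which 47.488 g is Al.
So Al makes up 47.488/274.368 = 0.1731 of the mass, i.e. 17.31%.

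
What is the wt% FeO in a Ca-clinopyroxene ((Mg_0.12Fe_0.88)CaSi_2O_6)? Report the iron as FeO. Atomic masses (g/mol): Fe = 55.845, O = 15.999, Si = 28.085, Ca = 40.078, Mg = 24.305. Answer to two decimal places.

25.88 wt%

M((Mg_0.12Fe_0.88)CaSi_2O_6) = 244.302 g/mol; M(FeO) = 71.844 g/mol.
Moles FeO per formula unit = 0.88 Fe ÷ 1 = 0.8800.
FeO fraction = (0.8800 × 71.844) / 244.302 = 63.223/244.302 = 0.2588.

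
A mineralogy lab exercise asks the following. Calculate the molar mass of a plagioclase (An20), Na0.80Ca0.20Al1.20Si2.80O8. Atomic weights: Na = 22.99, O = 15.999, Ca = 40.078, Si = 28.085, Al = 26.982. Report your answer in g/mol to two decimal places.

Na: 0.80 × 22.99 = 18.3920
Ca: 0.20 × 40.078 = 8.0156
Al: 1.20 × 26.982 = 32.3784
Si: 2.80 × 28.085 = 78.6380
O: 8 × 15.999 = 127.9920
Summing the contributions gives the formula mass.

265.42 g/mol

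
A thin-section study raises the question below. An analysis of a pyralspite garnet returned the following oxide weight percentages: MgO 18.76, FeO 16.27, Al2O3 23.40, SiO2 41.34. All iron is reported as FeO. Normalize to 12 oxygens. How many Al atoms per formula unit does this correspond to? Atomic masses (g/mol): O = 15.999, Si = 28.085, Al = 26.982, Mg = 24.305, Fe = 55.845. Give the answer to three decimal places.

1.998 Al apfu

MgO: 18.76/40.304 = 0.46546 mol → 0.46546 mol Mg, 0.46546 mol O.
FeO: 16.27/71.844 = 0.22646 mol → 0.22646 mol Fe, 0.22646 mol O.
Al2O3: 23.40/101.961 = 0.22950 mol → 0.45900 mol Al, 0.68850 mol O.
SiO2: 41.34/60.083 = 0.68805 mol → 0.68805 mol Si, 1.37610 mol O.
Total oxygen = 2.75652 mol. Normalization factor = 12/2.75652 = 4.35332.
Al per 12 O = 0.45900 × 4.35332 = 1.998.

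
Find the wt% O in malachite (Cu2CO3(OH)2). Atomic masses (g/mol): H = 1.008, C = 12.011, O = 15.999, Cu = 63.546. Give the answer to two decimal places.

Molar mass of Cu2CO3(OH)2: 2×63.546 + 1×12.011 + 5×15.999 + 2×1.008 = 221.114 g/mol.
Mass of O per formula unit: 5 × 15.999 = 79.995 g.
Weight fraction O = 79.995 / 221.114 = 0.3618.

36.18 weight percent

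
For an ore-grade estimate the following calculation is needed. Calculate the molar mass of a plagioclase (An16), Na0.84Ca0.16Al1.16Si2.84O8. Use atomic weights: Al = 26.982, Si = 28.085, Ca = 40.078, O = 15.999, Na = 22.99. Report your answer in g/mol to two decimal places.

Na: 0.84 × 22.99 = 19.3116
Ca: 0.16 × 40.078 = 6.4125
Al: 1.16 × 26.982 = 31.2991
Si: 2.84 × 28.085 = 79.7614
O: 8 × 15.999 = 127.9920
Summing the contributions gives the formula mass.

264.78 g/mol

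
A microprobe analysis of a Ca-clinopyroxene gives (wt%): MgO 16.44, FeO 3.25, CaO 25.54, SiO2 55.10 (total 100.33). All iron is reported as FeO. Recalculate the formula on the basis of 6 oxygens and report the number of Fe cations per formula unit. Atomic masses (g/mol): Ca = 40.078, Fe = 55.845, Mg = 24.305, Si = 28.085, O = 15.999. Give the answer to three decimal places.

0.099 Fe apfu

MgO (M=40.304): mol = 0.40790; Mg = 0.40790, O = 0.40790.
FeO (M=71.844): mol = 0.04524; Fe = 0.04524, O = 0.04524.
CaO (M=56.077): mol = 0.45545; Ca = 0.45545, O = 0.45545.
SiO2 (M=60.083): mol = 0.91706; Si = 0.91706, O = 1.83412.
ΣO = 2.74271; factor = 6/ΣO = 2.18762.
Fe apfu = 0.04524 × 2.18762 = 0.099.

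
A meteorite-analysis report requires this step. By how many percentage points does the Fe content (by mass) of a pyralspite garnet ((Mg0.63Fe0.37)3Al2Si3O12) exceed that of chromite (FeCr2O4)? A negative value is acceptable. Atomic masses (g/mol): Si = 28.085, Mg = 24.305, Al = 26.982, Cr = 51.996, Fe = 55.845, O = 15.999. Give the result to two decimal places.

-10.80 percentage points

Fe in (Mg0.63Fe0.37)3Al2Si3O12: molar mass 438.131 g/mol; 1.11×55.845 = 61.988 g → 14.15 wt%.
Fe in FeCr2O4: molar mass 223.833 g/mol; 1×55.845 = 55.845 g → 24.95 wt%.
Difference = 14.15 − 24.95 = -10.80 percentage points.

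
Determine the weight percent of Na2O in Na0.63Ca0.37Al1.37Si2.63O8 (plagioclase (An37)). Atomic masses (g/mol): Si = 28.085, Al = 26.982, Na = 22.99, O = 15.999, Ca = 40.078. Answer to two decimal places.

Formula mass = 268.133 g/mol.
0.63 Na → 0.3150 mol Na2O per formula unit; M(Na2O) = 61.979, so Na2O mass = 19.523 g.
19.523/268.133 × 100 = 7.28 wt%.

7.28 wt%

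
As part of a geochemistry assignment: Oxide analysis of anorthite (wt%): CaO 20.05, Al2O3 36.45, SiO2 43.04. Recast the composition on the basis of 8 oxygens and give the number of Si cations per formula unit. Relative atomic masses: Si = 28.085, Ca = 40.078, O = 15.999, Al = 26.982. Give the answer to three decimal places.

2.002 Si apfu

CaO: 20.05/56.077 = 0.35754 mol → 0.35754 mol Ca, 0.35754 mol O.
Al2O3: 36.45/101.961 = 0.35749 mol → 0.71498 mol Al, 1.07247 mol O.
SiO2: 43.04/60.083 = 0.71634 mol → 0.71634 mol Si, 1.43268 mol O.
Total oxygen = 2.86269 mol. Normalization factor = 8/2.86269 = 2.79457.
Si per 8 O = 0.71634 × 2.79457 = 2.002.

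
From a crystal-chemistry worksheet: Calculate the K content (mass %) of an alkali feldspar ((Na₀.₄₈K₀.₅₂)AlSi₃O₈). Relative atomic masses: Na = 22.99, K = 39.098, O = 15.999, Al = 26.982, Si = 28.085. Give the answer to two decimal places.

7.51 mass %

M((Na₀.₄₈K₀.₅₂)AlSi₃O₈) = 270.595 g/mol.
K contributes 0.52 × 39.098 = 20.331 g per mole.
20.331/270.595 = 0.0751 → 7.51%.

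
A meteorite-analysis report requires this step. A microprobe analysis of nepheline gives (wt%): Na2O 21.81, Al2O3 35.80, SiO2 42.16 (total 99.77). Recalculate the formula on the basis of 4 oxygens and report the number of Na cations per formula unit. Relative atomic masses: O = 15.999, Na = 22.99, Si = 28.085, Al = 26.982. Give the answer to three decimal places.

21.81 wt% Na2O ÷ 61.979 g/mol = 0.35189 mol, giving 0.70378 Na and 0.35189 O.
35.80 wt% Al2O3 ÷ 101.961 g/mol = 0.35111 mol, giving 0.70222 Al and 1.05333 O.
42.16 wt% SiO2 ÷ 60.083 g/mol = 0.70170 mol, giving 0.70170 Si and 1.40340 O.
Oxygen sums to 2.80862; scaling by 4/2.80862 = 1.42419 puts the formula on 4 O.
Na: 0.70378 × 1.42419 = 1.002 atoms per formula unit.

1.002 Na apfu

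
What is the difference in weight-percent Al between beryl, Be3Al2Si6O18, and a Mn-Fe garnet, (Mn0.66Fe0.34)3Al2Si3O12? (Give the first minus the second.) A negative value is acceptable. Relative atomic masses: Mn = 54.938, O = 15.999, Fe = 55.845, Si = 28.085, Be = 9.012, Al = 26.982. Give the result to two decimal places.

Al in Be3Al2Si6O18: molar mass 537.492 g/mol; 2×26.982 = 53.964 g → 10.04 wt%.
Al in (Mn0.66Fe0.34)3Al2Si3O12: molar mass 495.946 g/mol; 2×26.982 = 53.964 g → 10.88 wt%.
Difference = 10.04 − 10.88 = -0.84 percentage points.

-0.84 percentage points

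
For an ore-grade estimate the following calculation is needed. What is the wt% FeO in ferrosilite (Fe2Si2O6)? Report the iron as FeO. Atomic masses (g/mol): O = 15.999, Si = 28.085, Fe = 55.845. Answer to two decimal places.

Formula mass = 263.854 g/mol.
2 Fe → 2.0000 mol FeO per formula unit; M(FeO) = 71.844, so FeO mass = 143.688 g.
143.688/263.854 × 100 = 54.46 wt%.

54.46 wt%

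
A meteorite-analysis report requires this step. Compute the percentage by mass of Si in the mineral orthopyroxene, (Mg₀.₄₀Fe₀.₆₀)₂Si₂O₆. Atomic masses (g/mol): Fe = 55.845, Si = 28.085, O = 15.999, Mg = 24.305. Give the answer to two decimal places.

23.54 wt%

Molar mass of (Mg₀.₄₀Fe₀.₆₀)₂Si₂O₆: 0.80*24.305 + 1.20*55.845 + 2*28.085 + 6*15.999 = 238.622 g/mol.
Mass of Si per formula unit: 2 × 28.085 = 56.170 g.
Weight fraction Si = 56.170 / 238.622 = 0.2354.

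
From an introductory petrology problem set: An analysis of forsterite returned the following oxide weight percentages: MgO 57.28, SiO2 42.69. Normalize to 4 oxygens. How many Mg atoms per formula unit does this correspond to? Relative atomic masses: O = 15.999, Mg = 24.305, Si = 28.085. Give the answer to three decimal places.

MgO (M=40.304): mol = 1.42120; Mg = 1.42120, O = 1.42120.
SiO2 (M=60.083): mol = 0.71052; Si = 0.71052, O = 1.42104.
ΣO = 2.84224; factor = 4/ΣO = 1.40734.
Mg apfu = 1.42120 × 1.40734 = 2.000.

2.000 Mg apfu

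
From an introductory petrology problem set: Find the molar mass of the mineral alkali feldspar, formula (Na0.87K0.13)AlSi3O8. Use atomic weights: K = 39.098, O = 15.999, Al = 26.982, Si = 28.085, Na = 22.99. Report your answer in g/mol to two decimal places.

M = 0.87·22.99 + 0.13·39.098 + 1·26.982 + 3·28.085 + 8·15.999

264.31 g/mol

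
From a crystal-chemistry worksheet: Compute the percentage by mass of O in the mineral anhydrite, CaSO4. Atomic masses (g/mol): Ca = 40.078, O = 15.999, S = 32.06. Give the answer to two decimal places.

47.01 wt%

Formula mass = 1×40.078 + 1×32.06 + 4×15.999 = 136.134 g/mol, of which 63.996 g is O.
So O makes up 63.996/136.134 = 0.4701 of the mass, i.e. 47.01%.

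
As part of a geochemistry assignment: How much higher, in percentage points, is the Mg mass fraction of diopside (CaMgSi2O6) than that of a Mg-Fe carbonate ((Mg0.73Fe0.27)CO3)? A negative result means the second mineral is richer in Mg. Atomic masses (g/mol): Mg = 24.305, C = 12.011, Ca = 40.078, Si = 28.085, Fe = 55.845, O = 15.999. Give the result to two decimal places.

Mg in CaMgSi2O6: molar mass 216.547 g/mol; 1×24.305 = 24.305 g → 11.22 wt%.
Mg in (Mg0.73Fe0.27)CO3: molar mass 92.829 g/mol; 0.73×24.305 = 17.743 g → 19.11 wt%.
Difference = 11.22 − 19.11 = -7.89 percentage points.

-7.89 percentage points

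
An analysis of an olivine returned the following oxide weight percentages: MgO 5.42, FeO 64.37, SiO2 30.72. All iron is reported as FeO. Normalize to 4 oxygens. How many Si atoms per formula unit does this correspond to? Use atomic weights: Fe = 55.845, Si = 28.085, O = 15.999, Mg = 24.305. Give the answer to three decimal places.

0.996 Si apfu

MgO: 5.42/40.304 = 0.13448 mol → 0.13448 mol Mg, 0.13448 mol O.
FeO: 64.37/71.844 = 0.89597 mol → 0.89597 mol Fe, 0.89597 mol O.
SiO2: 30.72/60.083 = 0.51129 mol → 0.51129 mol Si, 1.02258 mol O.
Total oxygen = 2.05303 mol. Normalization factor = 4/2.05303 = 1.94834.
Si per 4 O = 0.51129 × 1.94834 = 0.996.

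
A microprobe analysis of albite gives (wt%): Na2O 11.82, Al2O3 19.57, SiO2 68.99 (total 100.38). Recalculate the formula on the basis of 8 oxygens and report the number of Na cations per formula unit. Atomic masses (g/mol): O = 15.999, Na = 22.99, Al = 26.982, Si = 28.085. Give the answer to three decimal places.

0.996 Na apfu

Na2O (M=61.979): mol = 0.19071; Na = 0.38142, O = 0.19071.
Al2O3 (M=101.961): mol = 0.19194; Al = 0.38388, O = 0.57582.
SiO2 (M=60.083): mol = 1.14824; Si = 1.14824, O = 2.29648.
ΣO = 3.06301; factor = 8/ΣO = 2.61181.
Na apfu = 0.38142 × 2.61181 = 0.996.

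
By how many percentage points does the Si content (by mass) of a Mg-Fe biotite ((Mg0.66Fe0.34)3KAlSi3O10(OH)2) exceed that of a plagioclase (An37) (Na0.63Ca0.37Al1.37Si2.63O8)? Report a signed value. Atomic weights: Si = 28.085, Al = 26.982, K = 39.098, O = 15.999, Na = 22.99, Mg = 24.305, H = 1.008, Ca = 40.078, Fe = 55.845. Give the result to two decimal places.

-8.80 percentage points

M((Mg0.66Fe0.34)3KAlSi3O10(OH)2) = 449.425 g/mol, so wt% Si = 84.255/449.425 × 100 = 18.75%.
M(Na0.63Ca0.37Al1.37Si2.63O8) = 268.133 g/mol, so wt% Si = 73.864/268.133 × 100 = 27.55%.
18.75 − 27.55 = -8.80 pp.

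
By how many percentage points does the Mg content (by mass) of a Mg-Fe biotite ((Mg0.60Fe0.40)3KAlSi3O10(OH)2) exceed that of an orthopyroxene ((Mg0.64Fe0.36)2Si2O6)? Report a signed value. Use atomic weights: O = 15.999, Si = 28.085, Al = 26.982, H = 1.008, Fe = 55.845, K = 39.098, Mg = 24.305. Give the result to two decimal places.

M((Mg0.60Fe0.40)3KAlSi3O10(OH)2) = 455.102 g/mol, so wt% Mg = 43.749/455.102 × 100 = 9.61%.
M((Mg0.64Fe0.36)2Si2O6) = 223.483 g/mol, so wt% Mg = 31.110/223.483 × 100 = 13.92%.
9.61 − 13.92 = -4.31 pp.

-4.31 percentage points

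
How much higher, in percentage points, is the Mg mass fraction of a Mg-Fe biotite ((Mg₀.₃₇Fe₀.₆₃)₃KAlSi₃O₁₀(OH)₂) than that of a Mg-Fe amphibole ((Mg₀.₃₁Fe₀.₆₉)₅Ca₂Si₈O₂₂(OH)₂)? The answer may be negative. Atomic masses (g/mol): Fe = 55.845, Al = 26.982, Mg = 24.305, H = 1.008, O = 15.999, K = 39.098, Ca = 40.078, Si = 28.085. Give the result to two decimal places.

Mg in (Mg₀.₃₇Fe₀.₆₃)₃KAlSi₃O₁₀(OH)₂: molar mass 476.865 g/mol; 1.11×24.305 = 26.979 g → 5.66 wt%.
Mg in (Mg₀.₃₁Fe₀.₆₉)₅Ca₂Si₈O₂₂(OH)₂: molar mass 921.166 g/mol; 1.55×24.305 = 37.673 g → 4.09 wt%.
Difference = 5.66 − 4.09 = 1.57 percentage points.

1.57 percentage points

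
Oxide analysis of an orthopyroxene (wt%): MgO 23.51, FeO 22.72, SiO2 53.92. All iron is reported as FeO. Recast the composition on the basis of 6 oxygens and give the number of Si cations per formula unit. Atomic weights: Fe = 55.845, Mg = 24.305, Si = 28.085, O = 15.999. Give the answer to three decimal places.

1.998 Si apfu

MgO: 23.51/40.304 = 0.58332 mol → 0.58332 mol Mg, 0.58332 mol O.
FeO: 22.72/71.844 = 0.31624 mol → 0.31624 mol Fe, 0.31624 mol O.
SiO2: 53.92/60.083 = 0.89743 mol → 0.89743 mol Si, 1.79486 mol O.
Total oxygen = 2.69442 mol. Normalization factor = 6/2.69442 = 2.22682.
Si per 6 O = 0.89743 × 2.22682 = 1.998.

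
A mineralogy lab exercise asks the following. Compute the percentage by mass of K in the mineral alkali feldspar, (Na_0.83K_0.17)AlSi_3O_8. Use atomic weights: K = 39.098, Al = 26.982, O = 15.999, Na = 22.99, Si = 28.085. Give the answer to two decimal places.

2.51 mass %

M((Na_0.83K_0.17)AlSi_3O_8) = 264.957 g/mol.
K contributes 0.17 × 39.098 = 6.647 g per mole.
6.647/264.957 = 0.0251 → 2.51%.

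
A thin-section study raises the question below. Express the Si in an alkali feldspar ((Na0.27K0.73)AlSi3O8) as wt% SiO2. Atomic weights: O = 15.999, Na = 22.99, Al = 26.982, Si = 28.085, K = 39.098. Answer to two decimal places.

Formula mass = 273.978 g/mol.
3 Si → 3.0000 mol SiO2 per formula unit; M(SiO2) = 60.083, so SiO2 mass = 180.249 g.
180.249/273.978 × 100 = 65.79 wt%.

65.79 wt%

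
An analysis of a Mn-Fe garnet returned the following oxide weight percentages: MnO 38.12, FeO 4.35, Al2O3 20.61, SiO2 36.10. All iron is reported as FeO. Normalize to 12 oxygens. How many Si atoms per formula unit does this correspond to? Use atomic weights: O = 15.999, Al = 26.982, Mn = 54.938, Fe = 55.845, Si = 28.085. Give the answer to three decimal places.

2.997 Si apfu

38.12 wt% MnO ÷ 70.937 g/mol = 0.53738 mol, giving 0.53738 Mn and 0.53738 O.
4.35 wt% FeO ÷ 71.844 g/mol = 0.06055 mol, giving 0.06055 Fe and 0.06055 O.
20.61 wt% Al2O3 ÷ 101.961 g/mol = 0.20214 mol, giving 0.40428 Al and 0.60642 O.
36.10 wt% SiO2 ÷ 60.083 g/mol = 0.60084 mol, giving 0.60084 Si and 1.20168 O.
Oxygen sums to 2.40603; scaling by 12/2.40603 = 4.98747 puts the formula on 12 O.
Si: 0.60084 × 4.98747 = 2.997 atoms per formula unit.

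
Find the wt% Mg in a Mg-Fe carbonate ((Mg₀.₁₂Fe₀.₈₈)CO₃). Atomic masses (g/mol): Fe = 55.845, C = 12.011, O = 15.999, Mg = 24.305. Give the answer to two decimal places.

2.60 wt%

M((Mg₀.₁₂Fe₀.₈₈)CO₃) = 112.068 g/mol.
Mg contributes 0.12 × 24.305 = 2.917 g per mole.
2.917/112.068 = 0.0260 → 2.60%.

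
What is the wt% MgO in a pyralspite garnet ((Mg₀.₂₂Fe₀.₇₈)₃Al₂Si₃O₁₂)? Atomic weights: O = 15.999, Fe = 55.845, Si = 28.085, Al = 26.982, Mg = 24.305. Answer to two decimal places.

5.58 wt%

M((Mg₀.₂₂Fe₀.₇₈)₃Al₂Si₃O₁₂) = 476.926 g/mol; M(MgO) = 40.304 g/mol.
Moles MgO per formula unit = 0.66 Mg ÷ 1 = 0.6600.
MgO fraction = (0.6600 × 40.304) / 476.926 = 26.601/476.926 = 0.0558.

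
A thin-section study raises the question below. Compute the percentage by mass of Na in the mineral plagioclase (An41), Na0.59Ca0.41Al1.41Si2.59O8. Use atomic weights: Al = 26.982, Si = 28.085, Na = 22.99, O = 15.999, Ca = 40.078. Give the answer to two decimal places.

Formula mass = 0.59*22.99 + 0.41*40.078 + 1.41*26.982 + 2.59*28.085 + 8*15.999 = 268.773 g/mol, of which 13.564 g is Na.
So Na makes up 13.564/268.773 = 0.0505 of the mass, i.e. 5.05%.

5.05 mass %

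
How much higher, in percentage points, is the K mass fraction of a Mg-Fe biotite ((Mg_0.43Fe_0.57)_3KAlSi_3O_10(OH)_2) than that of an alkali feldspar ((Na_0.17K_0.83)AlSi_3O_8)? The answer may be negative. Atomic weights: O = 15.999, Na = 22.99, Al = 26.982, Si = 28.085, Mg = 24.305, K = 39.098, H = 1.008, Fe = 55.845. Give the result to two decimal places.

First mineral: 39.098 g K in 471.187 g formula = 8.30 wt% K.
Second mineral: 32.451 g K in 275.589 g formula = 11.78 wt% K.
8.30% − 11.78% gives a difference of -3.48 percentage points.

-3.48 percentage points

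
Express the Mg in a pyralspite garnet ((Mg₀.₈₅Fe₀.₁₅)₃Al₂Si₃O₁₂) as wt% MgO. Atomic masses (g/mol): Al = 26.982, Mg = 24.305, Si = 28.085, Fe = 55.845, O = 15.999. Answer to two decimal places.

M((Mg₀.₈₅Fe₀.₁₅)₃Al₂Si₃O₁₂) = 417.315 g/mol; M(MgO) = 40.304 g/mol.
Moles MgO per formula unit = 2.55 Mg ÷ 1 = 2.5500.
MgO fraction = (2.5500 × 40.304) / 417.315 = 102.775/417.315 = 0.2463.

24.63 wt%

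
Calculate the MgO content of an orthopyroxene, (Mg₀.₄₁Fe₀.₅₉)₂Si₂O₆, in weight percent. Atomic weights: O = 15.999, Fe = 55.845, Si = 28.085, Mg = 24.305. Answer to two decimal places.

13.89 wt%

Formula mass = 237.991 g/mol.
0.82 Mg → 0.8200 mol MgO per formula unit; M(MgO) = 40.304, so MgO mass = 33.049 g.
33.049/237.991 × 100 = 13.89 wt%.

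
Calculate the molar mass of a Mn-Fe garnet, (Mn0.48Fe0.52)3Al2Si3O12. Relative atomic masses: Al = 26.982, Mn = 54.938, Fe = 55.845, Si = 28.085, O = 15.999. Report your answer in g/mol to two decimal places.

496.44 g/mol

The formula mass is the sum 1.44*54.938 + 1.56*55.845 + 2*26.982 + 3*28.085 + 12*15.999.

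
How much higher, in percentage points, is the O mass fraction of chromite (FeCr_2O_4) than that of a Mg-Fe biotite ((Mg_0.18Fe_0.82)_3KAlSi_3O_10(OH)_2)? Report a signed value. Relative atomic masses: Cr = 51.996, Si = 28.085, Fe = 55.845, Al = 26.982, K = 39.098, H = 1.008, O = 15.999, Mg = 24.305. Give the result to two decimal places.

-10.21 percentage points

O in FeCr_2O_4: molar mass 223.833 g/mol; 4×15.999 = 63.996 g → 28.59 wt%.
O in (Mg_0.18Fe_0.82)_3KAlSi_3O_10(OH)_2: molar mass 494.842 g/mol; 12×15.999 = 191.988 g → 38.80 wt%.
Difference = 28.59 − 38.80 = -10.21 percentage points.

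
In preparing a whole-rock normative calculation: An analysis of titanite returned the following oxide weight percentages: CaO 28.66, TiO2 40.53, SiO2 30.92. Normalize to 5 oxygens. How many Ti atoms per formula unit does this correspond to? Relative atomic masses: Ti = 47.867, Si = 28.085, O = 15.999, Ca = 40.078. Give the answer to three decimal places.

0.993 Ti apfu

CaO: 28.66/56.077 = 0.51108 mol → 0.51108 mol Ca, 0.51108 mol O.
TiO2: 40.53/79.865 = 0.50748 mol → 0.50748 mol Ti, 1.01496 mol O.
SiO2: 30.92/60.083 = 0.51462 mol → 0.51462 mol Si, 1.02924 mol O.
Total oxygen = 2.55528 mol. Normalization factor = 5/2.55528 = 1.95673.
Ti per 5 O = 0.50748 × 1.95673 = 0.993.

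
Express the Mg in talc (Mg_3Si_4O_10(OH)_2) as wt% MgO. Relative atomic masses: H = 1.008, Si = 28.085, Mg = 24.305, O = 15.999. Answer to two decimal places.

31.88 wt%

Formula mass = 379.259 g/mol.
3 Mg → 3.0000 mol MgO per formula unit; M(MgO) = 40.304, so MgO mass = 120.912 g.
120.912/379.259 × 100 = 31.88 wt%.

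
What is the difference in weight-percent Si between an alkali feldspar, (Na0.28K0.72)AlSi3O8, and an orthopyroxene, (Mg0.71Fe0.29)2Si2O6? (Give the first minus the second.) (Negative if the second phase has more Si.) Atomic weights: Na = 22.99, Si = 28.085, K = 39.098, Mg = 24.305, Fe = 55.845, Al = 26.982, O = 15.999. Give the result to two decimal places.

5.13 percentage points

First mineral: 84.255 g Si in 273.817 g formula = 30.77 wt% Si.
Second mineral: 56.170 g Si in 219.067 g formula = 25.64 wt% Si.
30.77% − 25.64% gives a difference of 5.13 percentage points.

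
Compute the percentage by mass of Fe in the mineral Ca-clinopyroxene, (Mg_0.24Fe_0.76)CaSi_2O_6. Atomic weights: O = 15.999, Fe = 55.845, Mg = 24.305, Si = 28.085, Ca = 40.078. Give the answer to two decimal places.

M((Mg_0.24Fe_0.76)CaSi_2O_6) = 240.517 g/mol.
Fe contributes 0.76 × 55.845 = 42.442 g per mole.
42.442/240.517 = 0.1765 → 17.65%.

17.65 weight percent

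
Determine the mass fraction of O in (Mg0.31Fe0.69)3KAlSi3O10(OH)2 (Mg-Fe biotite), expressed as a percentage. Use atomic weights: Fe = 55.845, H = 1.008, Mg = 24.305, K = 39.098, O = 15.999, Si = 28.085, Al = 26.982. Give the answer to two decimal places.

39.79 weight percent

M((Mg0.31Fe0.69)3KAlSi3O10(OH)2) = 482.542 g/mol.
O contributes 12 × 15.999 = 191.988 g per mole.
191.988/482.542 = 0.3979 → 39.79%.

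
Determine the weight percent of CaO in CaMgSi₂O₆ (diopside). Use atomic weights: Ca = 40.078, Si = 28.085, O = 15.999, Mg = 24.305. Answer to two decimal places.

25.90 wt%

Formula mass = 216.547 g/mol.
1 Ca → 1.0000 mol CaO per formula unit; M(CaO) = 56.077, so CaO mass = 56.077 g.
56.077/216.547 × 100 = 25.90 wt%.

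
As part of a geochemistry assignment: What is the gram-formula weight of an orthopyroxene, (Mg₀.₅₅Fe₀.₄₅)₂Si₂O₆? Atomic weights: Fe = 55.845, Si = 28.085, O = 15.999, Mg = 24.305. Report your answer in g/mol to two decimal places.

229.16 g/mol

Mg: 1.10 × 24.305 = 26.7355
Fe: 0.90 × 55.845 = 50.2605
Si: 2 × 28.085 = 56.1700
O: 6 × 15.999 = 95.9940
Summing the contributions gives the formula mass.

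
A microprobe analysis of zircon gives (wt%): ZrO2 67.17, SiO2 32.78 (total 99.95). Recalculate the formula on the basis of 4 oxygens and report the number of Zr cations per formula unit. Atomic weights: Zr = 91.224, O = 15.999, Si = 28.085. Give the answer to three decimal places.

1.000 Zr apfu

67.17 wt% ZrO2 ÷ 123.222 g/mol = 0.54511 mol, giving 0.54511 Zr and 1.09022 O.
32.78 wt% SiO2 ÷ 60.083 g/mol = 0.54558 mol, giving 0.54558 Si and 1.09116 O.
Oxygen sums to 2.18138; scaling by 4/2.18138 = 1.83370 puts the formula on 4 O.
Zr: 0.54511 × 1.83370 = 1.000 atoms per formula unit.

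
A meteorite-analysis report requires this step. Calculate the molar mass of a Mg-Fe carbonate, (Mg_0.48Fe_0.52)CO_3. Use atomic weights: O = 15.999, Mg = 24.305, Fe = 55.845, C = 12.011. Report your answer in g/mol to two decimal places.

Mg: 0.48 × 24.305 = 11.6664
Fe: 0.52 × 55.845 = 29.0394
C: 1 × 12.011 = 12.0110
O: 3 × 15.999 = 47.9970
Summing the contributions gives the formula mass.

100.71 g/mol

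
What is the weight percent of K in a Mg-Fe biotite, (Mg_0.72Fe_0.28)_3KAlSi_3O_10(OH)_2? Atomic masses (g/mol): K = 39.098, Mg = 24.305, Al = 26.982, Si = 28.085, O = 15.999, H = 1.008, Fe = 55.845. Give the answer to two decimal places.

Formula mass = 2.16*24.305 + 0.84*55.845 + 1*39.098 + 1*26.982 + 3*28.085 + 12*15.999 + 2*1.008 = 443.748 g/mol, of which 39.098 g is K.
So K makes up 39.098/443.748 = 0.0881 of the mass, i.e. 8.81%.

8.81 wt%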